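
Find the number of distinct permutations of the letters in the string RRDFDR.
6! / (3! × 2! × 1!) = 60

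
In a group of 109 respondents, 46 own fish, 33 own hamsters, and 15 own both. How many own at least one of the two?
|A∪B| = |A| + |B| - |A∩B| = 46 + 33 - 15 = 64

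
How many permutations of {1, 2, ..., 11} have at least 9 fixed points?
Exactly j fixed points: C(11,j)·!(11-j); sum over j ≥ 9 (derangement numbers via !m = (m-1)·(!(m-1) + !(m-2)): !0..!2 = 1, 0, 1). Σ_{j=9}^{11} C(11,j)·!(11-j) = C(11,9)·!2 + C(11,10)·!1 + C(11,11)·!0 = 55·1 + 11·0 + 1·1 = 56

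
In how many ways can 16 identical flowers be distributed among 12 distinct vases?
C(16+12-1, 12-1) = C(27, 11) = 13037895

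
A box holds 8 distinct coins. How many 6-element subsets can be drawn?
C(8,6) = 8!/(6!×2!) = 28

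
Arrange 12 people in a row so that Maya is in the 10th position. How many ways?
Fix one position: (12-1)! = 39916800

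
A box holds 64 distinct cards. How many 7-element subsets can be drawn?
C(64,7) = 64!/(7!×57!) = 621216192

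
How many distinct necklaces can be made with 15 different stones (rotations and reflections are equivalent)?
(15-1)!/2 = 87178291200/2 = 43589145600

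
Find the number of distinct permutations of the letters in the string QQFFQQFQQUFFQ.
13! / (5! × 7! × 1!) = 10296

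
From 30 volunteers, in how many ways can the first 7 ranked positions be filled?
P(30,7) = 30!/(30-7)! = 10260432000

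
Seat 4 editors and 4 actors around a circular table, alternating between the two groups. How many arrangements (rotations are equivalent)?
Fix one of the editors: (4-1)! ways for the remaining editors, × 4! ways for the actors = 6 × 24 = 144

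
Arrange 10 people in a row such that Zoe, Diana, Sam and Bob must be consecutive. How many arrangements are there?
Treat the 4 as one block: (10-4+1)! × 4! = 5040 × 24 = 120960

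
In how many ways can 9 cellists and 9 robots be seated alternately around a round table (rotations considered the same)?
Fix one of the cellists: (9-1)! ways for the remaining cellists, × 9! ways for the robots = 40320 × 362880 = 14631321600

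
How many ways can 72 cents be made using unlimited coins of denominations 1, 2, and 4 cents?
Coefficient of x^72 in 1/(1-x^1) · 1/(1-x^2) · 1/(1-x^4). Case on j = number of 4-cent coins (j = 0..18); remainder r = 72 - 4j is made from {1,2} in ⌊r/2⌋+1 ways. r = 72, 68, 64, 60, 56, 52, 48, 44, 40, 36, 32, 28, 24, 20, 16, 12, 8, 4, 0 → 37 + 35 + 33 + 31 + 29 + 27 + 25 + 23 + 21 + 19 + 17 + 15 + 13 + 11 + 9 + 7 + 5 + 3 + 1 = 361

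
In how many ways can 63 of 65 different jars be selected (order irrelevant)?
C(65,63) = 65!/(63!×2!) = 2080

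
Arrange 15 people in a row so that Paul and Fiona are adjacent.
Treat as block: (15-1)! × 2! = 87178291200 × 2 = 174356582400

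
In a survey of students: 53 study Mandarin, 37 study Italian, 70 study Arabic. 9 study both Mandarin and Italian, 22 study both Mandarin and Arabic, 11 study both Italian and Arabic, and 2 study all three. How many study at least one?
|A∪B∪C| = 53+37+70-9-22-11+2 = 120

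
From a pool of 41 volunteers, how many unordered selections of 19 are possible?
C(41,19) = 41!/(19!×22!) = 244662670200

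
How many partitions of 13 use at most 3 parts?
By conjugation, equals partitions of 13 into parts ≤ 3. Let r_j(i) = number of partitions of i into parts ≤ j, for i = 0..13. r_1(i) = 1 for all i; r_j(i) = r_{j-1}(i) + r_j(i-j). Rows j = 2..3: ≤2: 1 1 2 2 3 3 4 4 5 5 6 6 7 7; ≤3: 1 1 2 3 4 5 7 8 10 12 14 16 19 21. r_3(13) = 21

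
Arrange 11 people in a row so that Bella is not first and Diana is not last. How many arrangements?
By inclusion-exclusion: 11! - 2×(11-1)! + (11-2)! = 39916800 - 7257600 + 362880 = 33022080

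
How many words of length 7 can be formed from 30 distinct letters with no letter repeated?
P(30,7) = 30!/(30-7)! = 10260432000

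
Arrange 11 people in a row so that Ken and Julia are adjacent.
Treat as block: (11-1)! × 2! = 3628800 × 2 = 7257600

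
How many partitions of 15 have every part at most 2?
Let r_j(i) = number of partitions of i into parts ≤ j, for i = 0..15. r_1(i) = 1 for all i; r_j(i) = r_{j-1}(i) + r_j(i-j). Rows j = 2..2: ≤2: 1 1 2 2 3 3 4 4 5 5 6 6 7 7 8 8. r_2(15) = 8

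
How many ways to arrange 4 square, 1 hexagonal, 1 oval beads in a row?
6! / (4! × 1! × 1!) = 30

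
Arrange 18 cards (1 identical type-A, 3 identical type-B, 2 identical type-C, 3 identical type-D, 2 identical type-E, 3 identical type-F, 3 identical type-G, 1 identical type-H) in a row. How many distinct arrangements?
18! / (1! × 3! × 2! × 3! × 2! × 3! × 3! × 1!) = 1235025792000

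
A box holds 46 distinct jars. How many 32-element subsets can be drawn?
C(46,32) = 46!/(32!×14!) = 239877544005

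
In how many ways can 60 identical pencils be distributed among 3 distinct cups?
C(60+3-1, 3-1) = C(62, 2) = 1891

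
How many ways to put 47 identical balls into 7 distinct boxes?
C(47+7-1, 7-1) = C(53, 6) = 22957480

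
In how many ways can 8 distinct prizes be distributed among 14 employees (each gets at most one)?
P(14,8) = 14!/(14-8)! = 121080960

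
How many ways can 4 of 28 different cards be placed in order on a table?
P(28,4) = 28!/(28-4)! = 491400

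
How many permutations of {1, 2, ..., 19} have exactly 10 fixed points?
Choose the 10 fixed points C(19,10) = 92378, derange the rest: !9 = Σ_{j=0}^{9} (-1)^j·9!/j! = 362880 - 362880 + 181440 - 60480 + 15120 - 3024 + 504 - 72 + 9 - 1 = 133496. Product = 92378 × 133496 = 12332093488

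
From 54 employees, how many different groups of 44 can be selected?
C(54,44) = 54!/(44!×10!) = 23930713170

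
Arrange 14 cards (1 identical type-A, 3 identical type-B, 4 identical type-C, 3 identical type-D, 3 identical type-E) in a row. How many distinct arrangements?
14! / (1! × 3! × 4! × 3! × 3!) = 16816800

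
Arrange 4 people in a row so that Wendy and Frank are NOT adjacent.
Total - adjacent = 4! - (4-1)!×2 = 24 - 12 = 12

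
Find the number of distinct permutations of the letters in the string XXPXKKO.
7! / (3! × 2! × 1! × 1!) = 420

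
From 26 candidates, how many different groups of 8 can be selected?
C(26,8) = 26!/(8!×18!) = 1562275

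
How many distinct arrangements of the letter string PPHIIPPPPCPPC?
13! / (2! × 2! × 1! × 8!) = 38610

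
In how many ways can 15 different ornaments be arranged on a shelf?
15! = 1307674368000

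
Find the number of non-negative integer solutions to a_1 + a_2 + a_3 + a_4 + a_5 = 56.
C(56+5-1, 5-1) = C(60, 4) = 487635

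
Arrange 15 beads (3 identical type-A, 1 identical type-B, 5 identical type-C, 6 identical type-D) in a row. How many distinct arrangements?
15! / (3! × 1! × 5! × 6!) = 2522520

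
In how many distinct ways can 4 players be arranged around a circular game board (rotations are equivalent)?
Circular: fix one position, arrange the rest. (4-1)! = 6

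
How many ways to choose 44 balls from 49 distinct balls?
C(49,44) = 49!/(44!×5!) = 1906884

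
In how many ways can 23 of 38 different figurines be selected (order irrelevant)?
C(38,23) = 38!/(23!×15!) = 15471286560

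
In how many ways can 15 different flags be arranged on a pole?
15! = 1307674368000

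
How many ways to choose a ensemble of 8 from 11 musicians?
C(11,8) = 11!/(8!×3!) = 165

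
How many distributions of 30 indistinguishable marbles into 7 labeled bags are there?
C(30+7-1, 7-1) = C(36, 6) = 1947792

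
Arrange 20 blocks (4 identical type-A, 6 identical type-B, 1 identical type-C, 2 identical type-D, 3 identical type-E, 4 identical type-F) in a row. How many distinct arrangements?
20! / (4! × 6! × 1! × 2! × 3! × 4!) = 488864376000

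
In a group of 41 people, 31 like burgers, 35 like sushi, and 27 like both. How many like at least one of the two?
|A∪B| = |A| + |B| - |A∩B| = 31 + 35 - 27 = 39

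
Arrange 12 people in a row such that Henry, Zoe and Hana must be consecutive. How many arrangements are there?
Treat the 3 as one block: (12-3+1)! × 3! = 3628800 × 6 = 21772800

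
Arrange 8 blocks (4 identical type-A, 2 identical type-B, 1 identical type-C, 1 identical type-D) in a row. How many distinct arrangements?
8! / (4! × 2! × 1! × 1!) = 840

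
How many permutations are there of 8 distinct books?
8! = 40320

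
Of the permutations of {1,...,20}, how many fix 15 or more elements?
Exactly j fixed points: C(20,j)·!(20-j); sum over j ≥ 15 (derangement numbers via !m = (m-1)·(!(m-1) + !(m-2)): !0..!5 = 1, 0, 1, 2, 9, 44). Σ_{j=15}^{20} C(20,j)·!(20-j) = C(20,15)·!5 + C(20,16)·!4 + C(20,17)·!3 + C(20,18)·!2 + C(20,19)·!1 + C(20,20)·!0 = 15504·44 + 4845·9 + 1140·2 + 190·1 + 20·0 + 1·1 = 728252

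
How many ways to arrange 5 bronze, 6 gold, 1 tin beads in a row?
12! / (5! × 6! × 1!) = 5544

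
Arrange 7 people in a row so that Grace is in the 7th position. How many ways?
Fix one position: (7-1)! = 720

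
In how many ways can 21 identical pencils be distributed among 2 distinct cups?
C(21+2-1, 2-1) = C(22, 1) = 22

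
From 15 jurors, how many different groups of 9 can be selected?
C(15,9) = 15!/(9!×6!) = 5005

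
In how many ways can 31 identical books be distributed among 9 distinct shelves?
C(31+9-1, 9-1) = C(39, 8) = 61523748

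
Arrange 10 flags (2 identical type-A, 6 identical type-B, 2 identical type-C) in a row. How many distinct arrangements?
10! / (2! × 6! × 2!) = 1260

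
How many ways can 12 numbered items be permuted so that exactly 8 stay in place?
Choose the 8 fixed points C(12,8) = 495, derange the rest: !4 = Σ_{j=0}^{4} (-1)^j·4!/j! = 24 - 24 + 12 - 4 + 1 = 9. Product = 495 × 9 = 4455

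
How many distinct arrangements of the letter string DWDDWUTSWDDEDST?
15! / (3! × 2! × 1! × 2! × 1! × 6!) = 75675600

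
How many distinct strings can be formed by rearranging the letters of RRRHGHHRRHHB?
12! / (1! × 5! × 5! × 1!) = 33264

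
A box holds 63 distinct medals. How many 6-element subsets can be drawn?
C(63,6) = 63!/(6!×57!) = 67945521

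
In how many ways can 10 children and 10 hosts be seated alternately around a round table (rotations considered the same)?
Fix one of the children: (10-1)! ways for the remaining children, × 10! ways for the hosts = 362880 × 3628800 = 1316818944000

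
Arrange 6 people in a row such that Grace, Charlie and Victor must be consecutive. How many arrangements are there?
Treat the 3 as one block: (6-3+1)! × 3! = 24 × 6 = 144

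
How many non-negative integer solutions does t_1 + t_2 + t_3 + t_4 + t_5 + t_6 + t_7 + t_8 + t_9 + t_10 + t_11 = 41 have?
C(41+11-1, 11-1) = C(51, 10) = 12777711870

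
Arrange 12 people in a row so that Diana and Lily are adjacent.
Treat as block: (12-1)! × 2! = 39916800 × 2 = 79833600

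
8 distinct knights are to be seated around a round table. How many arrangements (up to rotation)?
Circular: fix one position, arrange the rest. (8-1)! = 5040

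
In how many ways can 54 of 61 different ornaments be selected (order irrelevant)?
C(61,54) = 61!/(54!×7!) = 436270780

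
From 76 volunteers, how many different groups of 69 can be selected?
C(76,69) = 76!/(69!×7!) = 2186189400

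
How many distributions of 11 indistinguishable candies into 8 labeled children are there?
C(11+8-1, 8-1) = C(18, 7) = 31824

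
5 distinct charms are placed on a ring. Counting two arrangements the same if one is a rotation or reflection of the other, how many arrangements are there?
(5-1)!/2 = 24/2 = 12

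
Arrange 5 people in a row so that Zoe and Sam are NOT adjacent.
Total - adjacent = 5! - (5-1)!×2 = 120 - 48 = 72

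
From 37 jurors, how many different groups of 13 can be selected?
C(37,13) = 37!/(13!×24!) = 3562467300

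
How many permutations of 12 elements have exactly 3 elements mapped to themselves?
Choose the 3 fixed points C(12,3) = 220, derange the rest: !9 = Σ_{j=0}^{9} (-1)^j·9!/j! = 362880 - 362880 + 181440 - 60480 + 15120 - 3024 + 504 - 72 + 9 - 1 = 133496. Product = 220 × 133496 = 29369120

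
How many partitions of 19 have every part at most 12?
Let r_j(i) = number of partitions of i into parts ≤ j, for i = 0..19. r_1(i) = 1 for all i; r_j(i) = r_{j-1}(i) + r_j(i-j). Rows j = 2..12: ≤2: 1 1 2 2 3 3 4 4 5 5 6 6 7 7 8 8 9 9 10 10; ≤3: 1 1 2 3 4 5 7 8 10 12 14 16 19 21 24 27 30 33 37 40; ≤4: 1 1 2 3 5 6 9 11 15 18 23 27 34 39 47 54 64 72 84 94; ≤5: 1 1 2 3 5 7 10 13 18 23 30 37 47 57 70 84 101 119 141 164; ≤6: 1 1 2 3 5 7 11 14 20 26 35 44 58 71 90 110 136 163 199 235; ≤7: 1 1 2 3 5 7 11 15 21 28 38 49 65 82 105 131 164 201 248 300; ≤8: 1 1 2 3 5 7 11 15 22 29 40 52 70 89 116 146 186 230 288 352; ≤9: 1 1 2 3 5 7 11 15 22 30 41 54 73 94 123 157 201 252 318 393; ≤10: 1 1 2 3 5 7 11 15 22 30 42 55 75 97 128 164 212 267 340 423; ≤11: 1 1 2 3 5 7 11 15 22 30 42 56 76 99 131 169 219 278 355 445; ≤12: 1 1 2 3 5 7 11 15 22 30 42 56 77 100 133 172 224 285 366 460. r_12(19) = 460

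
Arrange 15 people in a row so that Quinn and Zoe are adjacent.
Treat as block: (15-1)! × 2! = 87178291200 × 2 = 174356582400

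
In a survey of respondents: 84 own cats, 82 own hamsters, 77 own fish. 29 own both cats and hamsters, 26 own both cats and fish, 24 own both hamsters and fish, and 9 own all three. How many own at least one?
|A∪B∪C| = 84+82+77-29-26-24+9 = 173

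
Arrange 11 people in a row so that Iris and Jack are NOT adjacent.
Total - adjacent = 11! - (11-1)!×2 = 39916800 - 7257600 = 32659200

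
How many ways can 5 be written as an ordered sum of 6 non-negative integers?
C(5+6-1, 6-1) = C(10, 5) = 252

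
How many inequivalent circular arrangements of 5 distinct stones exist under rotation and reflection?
(5-1)!/2 = 24/2 = 12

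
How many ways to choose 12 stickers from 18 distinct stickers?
C(18,12) = 18!/(12!×6!) = 18564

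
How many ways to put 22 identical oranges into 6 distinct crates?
C(22+6-1, 6-1) = C(27, 5) = 80730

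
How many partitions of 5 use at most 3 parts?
By conjugation, equals partitions of 5 into parts ≤ 3. Let r_j(i) = number of partitions of i into parts ≤ j, for i = 0..5. r_1(i) = 1 for all i; r_j(i) = r_{j-1}(i) + r_j(i-j). Rows j = 2..3: ≤2: 1 1 2 2 3 3; ≤3: 1 1 2 3 4 5. r_3(5) = 5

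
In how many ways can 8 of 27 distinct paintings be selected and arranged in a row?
P(27,8) = 27!/(27-8)! = 89513424000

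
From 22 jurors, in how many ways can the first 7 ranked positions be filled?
P(22,7) = 22!/(22-7)! = 859541760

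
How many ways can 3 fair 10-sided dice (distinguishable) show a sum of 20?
Coefficient of x^20 in (x + x² + ... + x^10)^3. By inclusion-exclusion on dice exceeding 10: Σ_j (-1)^j C(3,j)·C(20-1-10j, 2) = C(3,0)·C(19,2) - C(3,1)·C(9,2) = 1·171 - 3·36 = 63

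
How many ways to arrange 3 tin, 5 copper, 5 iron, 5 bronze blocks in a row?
18! / (3! × 5! × 5! × 5!) = 617512896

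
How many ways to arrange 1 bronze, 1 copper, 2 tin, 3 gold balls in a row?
7! / (1! × 1! × 2! × 3!) = 420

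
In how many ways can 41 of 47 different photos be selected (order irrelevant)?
C(47,41) = 47!/(41!×6!) = 10737573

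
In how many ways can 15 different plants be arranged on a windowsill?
15! = 1307674368000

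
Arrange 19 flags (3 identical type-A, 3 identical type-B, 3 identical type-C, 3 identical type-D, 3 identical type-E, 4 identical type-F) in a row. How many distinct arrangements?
19! / (3! × 3! × 3! × 3! × 3! × 4!) = 651819168000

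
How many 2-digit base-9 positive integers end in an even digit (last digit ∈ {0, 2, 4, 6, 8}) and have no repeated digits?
Last∈{0,2,4,6,8}. Last=0: 8. Last nonzero: 4×7×P(7,0) = 28. Total = 36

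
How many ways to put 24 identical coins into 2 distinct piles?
C(24+2-1, 2-1) = C(25, 1) = 25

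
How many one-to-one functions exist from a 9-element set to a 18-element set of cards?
P(18,9) = 18!/(18-9)! = 17643225600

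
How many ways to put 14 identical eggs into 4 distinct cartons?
C(14+4-1, 4-1) = C(17, 3) = 680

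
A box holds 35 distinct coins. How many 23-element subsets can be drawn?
C(35,23) = 35!/(23!×12!) = 834451800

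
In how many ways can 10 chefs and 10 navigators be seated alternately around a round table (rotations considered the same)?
Fix one of the chefs: (10-1)! ways for the remaining chefs, × 10! ways for the navigators = 362880 × 3628800 = 1316818944000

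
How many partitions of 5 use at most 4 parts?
By conjugation, equals partitions of 5 into parts ≤ 4. Let r_j(i) = number of partitions of i into parts ≤ j, for i = 0..5. r_1(i) = 1 for all i; r_j(i) = r_{j-1}(i) + r_j(i-j). Rows j = 2..4: ≤2: 1 1 2 2 3 3; ≤3: 1 1 2 3 4 5; ≤4: 1 1 2 3 5 6. r_4(5) = 6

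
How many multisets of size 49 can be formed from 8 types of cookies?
C(49+8-1, 8-1) = C(56, 7) = 231917400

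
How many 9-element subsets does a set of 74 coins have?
C(74,9) = 74!/(9!×65!) = 110524147514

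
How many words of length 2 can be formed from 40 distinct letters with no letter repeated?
P(40,2) = 40!/(40-2)! = 1560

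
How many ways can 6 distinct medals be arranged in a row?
6! = 720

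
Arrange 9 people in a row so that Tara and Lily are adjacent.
Treat as block: (9-1)! × 2! = 40320 × 2 = 80640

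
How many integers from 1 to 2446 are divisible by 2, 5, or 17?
⌊2446/2⌋+⌊2446/5⌋+⌊2446/17⌋ - ⌊2446/10⌋-⌊2446/34⌋-⌊2446/85⌋ + ⌊2446/170⌋ = 1223+489+143 - 244-71-28 + 14 = 1526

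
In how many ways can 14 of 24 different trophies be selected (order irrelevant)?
C(24,14) = 24!/(14!×10!) = 1961256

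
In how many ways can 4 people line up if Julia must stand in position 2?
Fix one position: (4-1)! = 6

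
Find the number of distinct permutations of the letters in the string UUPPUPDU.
8! / (3! × 1! × 4!) = 280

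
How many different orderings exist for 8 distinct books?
8! = 40320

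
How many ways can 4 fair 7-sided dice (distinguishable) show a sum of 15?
Coefficient of x^15 in (x + x² + ... + x^7)^4. By inclusion-exclusion on dice exceeding 7: Σ_j (-1)^j C(4,j)·C(15-1-7j, 3) = C(4,0)·C(14,3) - C(4,1)·C(7,3) = 1·364 - 4·35 = 224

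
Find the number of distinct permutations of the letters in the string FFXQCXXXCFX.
11! / (5! × 3! × 2! × 1!) = 27720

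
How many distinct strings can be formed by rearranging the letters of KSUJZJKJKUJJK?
13! / (1! × 4! × 5! × 2! × 1!) = 1081080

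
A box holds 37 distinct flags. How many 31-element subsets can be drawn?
C(37,31) = 37!/(31!×6!) = 2324784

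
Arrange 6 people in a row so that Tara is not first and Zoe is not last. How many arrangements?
By inclusion-exclusion: 6! - 2×(6-1)! + (6-2)! = 720 - 240 + 24 = 504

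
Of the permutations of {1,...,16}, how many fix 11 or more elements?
Exactly j fixed points: C(16,j)·!(16-j); sum over j ≥ 11 (derangement numbers via !m = (m-1)·(!(m-1) + !(m-2)): !0..!5 = 1, 0, 1, 2, 9, 44). Σ_{j=11}^{16} C(16,j)·!(16-j) = C(16,11)·!5 + C(16,12)·!4 + C(16,13)·!3 + C(16,14)·!2 + C(16,15)·!1 + C(16,16)·!0 = 4368·44 + 1820·9 + 560·2 + 120·1 + 16·0 + 1·1 = 209813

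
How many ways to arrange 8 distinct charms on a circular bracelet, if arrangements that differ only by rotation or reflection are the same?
(8-1)!/2 = 5040/2 = 2520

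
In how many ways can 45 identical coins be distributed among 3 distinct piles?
C(45+3-1, 3-1) = C(47, 2) = 1081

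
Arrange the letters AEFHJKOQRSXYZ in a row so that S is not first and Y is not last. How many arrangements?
By inclusion-exclusion: 13! - 2×(13-1)! + (13-2)! = 6227020800 - 958003200 + 39916800 = 5308934400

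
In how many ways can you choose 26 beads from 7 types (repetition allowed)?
C(26+7-1, 7-1) = C(32, 6) = 906192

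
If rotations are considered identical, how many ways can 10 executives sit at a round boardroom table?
Circular: fix one position, arrange the rest. (10-1)! = 362880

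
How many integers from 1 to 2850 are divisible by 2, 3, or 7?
⌊2850/2⌋+⌊2850/3⌋+⌊2850/7⌋ - ⌊2850/6⌋-⌊2850/14⌋-⌊2850/21⌋ + ⌊2850/42⌋ = 1425+950+407 - 475-203-135 + 67 = 2036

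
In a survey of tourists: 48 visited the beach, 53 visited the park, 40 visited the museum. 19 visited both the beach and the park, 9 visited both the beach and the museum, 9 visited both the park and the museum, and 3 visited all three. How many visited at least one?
|A∪B∪C| = 48+53+40-19-9-9+3 = 107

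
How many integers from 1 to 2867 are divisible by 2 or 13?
⌊2867/2⌋ + ⌊2867/13⌋ - ⌊2867/26⌋ = 1433 + 220 - 110 = 1543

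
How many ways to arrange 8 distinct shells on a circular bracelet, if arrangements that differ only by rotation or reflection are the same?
(8-1)!/2 = 5040/2 = 2520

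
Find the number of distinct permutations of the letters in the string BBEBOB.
6! / (1! × 1! × 4!) = 30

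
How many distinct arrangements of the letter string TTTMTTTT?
8! / (1! × 7!) = 8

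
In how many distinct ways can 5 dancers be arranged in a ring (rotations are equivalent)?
Circular: fix one position, arrange the rest. (5-1)! = 24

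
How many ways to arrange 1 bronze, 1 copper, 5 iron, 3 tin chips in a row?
10! / (1! × 1! × 5! × 3!) = 5040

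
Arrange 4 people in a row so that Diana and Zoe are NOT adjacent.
Total - adjacent = 4! - (4-1)!×2 = 24 - 12 = 12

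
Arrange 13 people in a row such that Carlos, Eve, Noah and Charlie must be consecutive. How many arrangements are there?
Treat the 4 as one block: (13-4+1)! × 4! = 3628800 × 24 = 87091200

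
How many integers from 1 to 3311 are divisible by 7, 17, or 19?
⌊3311/7⌋+⌊3311/17⌋+⌊3311/19⌋ - ⌊3311/119⌋-⌊3311/133⌋-⌊3311/323⌋ + ⌊3311/2261⌋ = 473+194+174 - 27-24-10 + 1 = 781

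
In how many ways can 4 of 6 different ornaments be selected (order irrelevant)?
C(6,4) = 6!/(4!×2!) = 15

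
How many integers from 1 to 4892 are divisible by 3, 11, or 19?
⌊4892/3⌋+⌊4892/11⌋+⌊4892/19⌋ - ⌊4892/33⌋-⌊4892/57⌋-⌊4892/209⌋ + ⌊4892/627⌋ = 1630+444+257 - 148-85-23 + 7 = 2082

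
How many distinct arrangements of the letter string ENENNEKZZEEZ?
12! / (3! × 5! × 1! × 3!) = 110880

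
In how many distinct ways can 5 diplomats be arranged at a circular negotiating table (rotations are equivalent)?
Circular: fix one position, arrange the rest. (5-1)! = 24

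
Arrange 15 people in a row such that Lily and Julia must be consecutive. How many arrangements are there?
Treat the 2 as one block: (15-2+1)! × 2! = 87178291200 × 2 = 174356582400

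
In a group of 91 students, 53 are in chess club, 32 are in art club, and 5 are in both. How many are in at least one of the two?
|A∪B| = |A| + |B| - |A∩B| = 53 + 32 - 5 = 80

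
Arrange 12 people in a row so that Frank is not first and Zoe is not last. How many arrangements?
By inclusion-exclusion: 12! - 2×(12-1)! + (12-2)! = 479001600 - 79833600 + 3628800 = 402796800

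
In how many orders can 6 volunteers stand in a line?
6! = 720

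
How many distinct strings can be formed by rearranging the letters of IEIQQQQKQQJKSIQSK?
17! / (1! × 7! × 1! × 3! × 3! × 2!) = 980179200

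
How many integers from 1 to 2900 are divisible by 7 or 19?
⌊2900/7⌋ + ⌊2900/19⌋ - ⌊2900/133⌋ = 414 + 152 - 21 = 545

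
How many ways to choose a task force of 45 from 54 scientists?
C(54,45) = 54!/(45!×9!) = 5317936260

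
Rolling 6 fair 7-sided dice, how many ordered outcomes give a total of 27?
Coefficient of x^27 in (x + x² + ... + x^7)^6. By inclusion-exclusion on dice exceeding 7: Σ_j (-1)^j C(6,j)·C(27-1-7j, 5) = C(6,0)·C(26,5) - C(6,1)·C(19,5) + C(6,2)·C(12,5) - C(6,3)·C(5,5) = 1·65780 - 6·11628 + 15·792 - 20·1 = 7872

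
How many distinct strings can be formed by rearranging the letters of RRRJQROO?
8! / (2! × 1! × 4! × 1!) = 840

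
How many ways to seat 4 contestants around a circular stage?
Circular: fix one position, arrange the rest. (4-1)! = 6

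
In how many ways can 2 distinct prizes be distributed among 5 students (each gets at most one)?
P(5,2) = 5!/(5-2)! = 20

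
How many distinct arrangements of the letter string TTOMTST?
7! / (1! × 1! × 4! × 1!) = 210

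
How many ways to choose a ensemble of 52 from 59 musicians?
C(59,52) = 59!/(52!×7!) = 341149446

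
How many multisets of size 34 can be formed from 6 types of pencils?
C(34+6-1, 6-1) = C(39, 5) = 575757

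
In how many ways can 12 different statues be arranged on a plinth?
12! = 479001600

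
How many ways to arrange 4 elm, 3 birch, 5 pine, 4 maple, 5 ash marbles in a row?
21! / (4! × 3! × 5! × 4! × 5!) = 1026615189600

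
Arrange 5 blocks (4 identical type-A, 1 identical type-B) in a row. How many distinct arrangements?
5! / (4! × 1!) = 5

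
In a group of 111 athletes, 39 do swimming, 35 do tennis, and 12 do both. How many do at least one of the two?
|A∪B| = |A| + |B| - |A∩B| = 39 + 35 - 12 = 62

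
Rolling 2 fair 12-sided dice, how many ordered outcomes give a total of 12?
Coefficient of x^12 in (x + x² + ... + x^12)^2. By inclusion-exclusion on dice exceeding 12: Σ_j (-1)^j C(2,j)·C(12-1-12j, 1) = C(2,0)·C(11,1) = 1·11 = 11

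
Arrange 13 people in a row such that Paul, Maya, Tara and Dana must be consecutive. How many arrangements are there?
Treat the 4 as one block: (13-4+1)! × 4! = 3628800 × 24 = 87091200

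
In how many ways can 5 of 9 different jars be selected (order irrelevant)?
C(9,5) = 9!/(5!×4!) = 126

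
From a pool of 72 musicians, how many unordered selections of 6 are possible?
C(72,6) = 72!/(6!×66!) = 156238908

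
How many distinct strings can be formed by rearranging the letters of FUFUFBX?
7! / (3! × 2! × 1! × 1!) = 420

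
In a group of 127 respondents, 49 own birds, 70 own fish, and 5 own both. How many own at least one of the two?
|A∪B| = |A| + |B| - |A∩B| = 49 + 70 - 5 = 114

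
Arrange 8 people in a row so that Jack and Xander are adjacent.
Treat as block: (8-1)! × 2! = 5040 × 2 = 10080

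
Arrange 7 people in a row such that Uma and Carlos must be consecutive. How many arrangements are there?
Treat the 2 as one block: (7-2+1)! × 2! = 720 × 2 = 1440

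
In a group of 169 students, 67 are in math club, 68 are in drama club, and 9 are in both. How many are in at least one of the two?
|A∪B| = |A| + |B| - |A∩B| = 67 + 68 - 9 = 126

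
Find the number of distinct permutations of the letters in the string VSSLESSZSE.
10! / (1! × 1! × 1! × 2! × 5!) = 15120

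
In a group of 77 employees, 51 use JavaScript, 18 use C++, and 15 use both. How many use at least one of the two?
|A∪B| = |A| + |B| - |A∩B| = 51 + 18 - 15 = 54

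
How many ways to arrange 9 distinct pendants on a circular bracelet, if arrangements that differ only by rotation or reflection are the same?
(9-1)!/2 = 40320/2 = 20160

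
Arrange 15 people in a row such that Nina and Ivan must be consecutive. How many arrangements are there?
Treat the 2 as one block: (15-2+1)! × 2! = 87178291200 × 2 = 174356582400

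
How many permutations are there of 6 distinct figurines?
6! = 720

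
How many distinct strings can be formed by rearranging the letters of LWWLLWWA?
8! / (1! × 3! × 4!) = 280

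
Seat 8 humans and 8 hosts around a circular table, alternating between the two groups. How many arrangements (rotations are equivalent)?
Fix one of the humans: (8-1)! ways for the remaining humans, × 8! ways for the hosts = 5040 × 40320 = 203212800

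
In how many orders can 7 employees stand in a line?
7! = 5040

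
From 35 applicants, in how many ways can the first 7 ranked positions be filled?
P(35,7) = 35!/(35-7)! = 33891580800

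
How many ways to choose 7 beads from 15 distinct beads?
C(15,7) = 15!/(7!×8!) = 6435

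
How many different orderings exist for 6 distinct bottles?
6! = 720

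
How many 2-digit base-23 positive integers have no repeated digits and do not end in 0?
Last digit: 22 nonzero choices. First digit: 21 (nonzero, ≠last). Middle 0: P(21,0) = 1. Total = 462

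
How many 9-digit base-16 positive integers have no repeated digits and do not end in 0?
Last digit: 15 nonzero choices. First digit: 14 (nonzero, ≠last). Middle 7: P(14,7) = 17297280. Total = 3632428800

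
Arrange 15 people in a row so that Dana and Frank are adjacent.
Treat as block: (15-1)! × 2! = 87178291200 × 2 = 174356582400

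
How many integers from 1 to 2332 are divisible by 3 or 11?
⌊2332/3⌋ + ⌊2332/11⌋ - ⌊2332/33⌋ = 777 + 212 - 70 = 919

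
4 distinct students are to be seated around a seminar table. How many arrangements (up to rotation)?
Circular: fix one position, arrange the rest. (4-1)! = 6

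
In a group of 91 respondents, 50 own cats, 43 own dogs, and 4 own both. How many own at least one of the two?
|A∪B| = |A| + |B| - |A∩B| = 50 + 43 - 4 = 89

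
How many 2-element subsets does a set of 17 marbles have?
C(17,2) = 17!/(2!×15!) = 136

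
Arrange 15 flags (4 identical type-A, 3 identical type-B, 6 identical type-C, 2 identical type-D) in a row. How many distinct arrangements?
15! / (4! × 3! × 6! × 2!) = 6306300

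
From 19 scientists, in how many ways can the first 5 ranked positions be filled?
P(19,5) = 19!/(19-5)! = 1395360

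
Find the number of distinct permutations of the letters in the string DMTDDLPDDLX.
11! / (5! × 1! × 2! × 1! × 1! × 1!) = 166320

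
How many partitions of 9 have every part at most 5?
Let r_j(i) = number of partitions of i into parts ≤ j, for i = 0..9. r_1(i) = 1 for all i; r_j(i) = r_{j-1}(i) + r_j(i-j). Rows j = 2..5: ≤2: 1 1 2 2 3 3 4 4 5 5; ≤3: 1 1 2 3 4 5 7 8 10 12; ≤4: 1 1 2 3 5 6 9 11 15 18; ≤5: 1 1 2 3 5 7 10 13 18 23. r_5(9) = 23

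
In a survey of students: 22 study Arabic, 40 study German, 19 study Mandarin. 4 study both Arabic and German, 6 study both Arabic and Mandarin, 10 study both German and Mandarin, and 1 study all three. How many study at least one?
|A∪B∪C| = 22+40+19-4-6-10+1 = 62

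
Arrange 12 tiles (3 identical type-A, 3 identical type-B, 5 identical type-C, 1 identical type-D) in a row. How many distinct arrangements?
12! / (3! × 3! × 5! × 1!) = 110880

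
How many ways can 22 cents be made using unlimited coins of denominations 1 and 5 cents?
Coefficient of x^22 in 1/(1-x^1) · 1/(1-x^5). Use j coins of 5 for j = 0..⌊22/5⌋ = 4, the rest in 1s: 4 + 1 = 5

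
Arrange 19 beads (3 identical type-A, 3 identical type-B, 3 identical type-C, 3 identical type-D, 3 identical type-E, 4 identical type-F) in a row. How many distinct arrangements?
19! / (3! × 3! × 3! × 3! × 3! × 4!) = 651819168000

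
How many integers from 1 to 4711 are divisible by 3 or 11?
⌊4711/3⌋ + ⌊4711/11⌋ - ⌊4711/33⌋ = 1570 + 428 - 142 = 1856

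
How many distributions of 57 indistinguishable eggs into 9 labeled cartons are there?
C(57+9-1, 9-1) = C(65, 8) = 5047381560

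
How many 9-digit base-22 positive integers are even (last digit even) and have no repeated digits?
Last∈{0,2,4,6,8,10,12,14,16,18,20}. Last=0: 8204716800. Last nonzero: 10×20×P(20,7) = 78140160000. Total = 86344876800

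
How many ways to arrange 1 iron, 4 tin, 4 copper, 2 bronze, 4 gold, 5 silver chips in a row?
20! / (1! × 4! × 4! × 2! × 4! × 5!) = 733296564000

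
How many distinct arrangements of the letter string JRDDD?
5! / (1! × 1! × 3!) = 20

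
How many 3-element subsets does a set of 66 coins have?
C(66,3) = 66!/(3!×63!) = 45760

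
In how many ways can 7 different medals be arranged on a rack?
7! = 5040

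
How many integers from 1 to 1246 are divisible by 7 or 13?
⌊1246/7⌋ + ⌊1246/13⌋ - ⌊1246/91⌋ = 178 + 95 - 13 = 260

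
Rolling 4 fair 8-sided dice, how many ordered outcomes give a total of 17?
Coefficient of x^17 in (x + x² + ... + x^8)^4. By inclusion-exclusion on dice exceeding 8: Σ_j (-1)^j C(4,j)·C(17-1-8j, 3) = C(4,0)·C(16,3) - C(4,1)·C(8,3) = 1·560 - 4·56 = 336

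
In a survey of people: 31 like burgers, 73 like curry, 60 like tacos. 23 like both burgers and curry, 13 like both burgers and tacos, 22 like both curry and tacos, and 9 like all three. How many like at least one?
|A∪B∪C| = 31+73+60-23-13-22+9 = 115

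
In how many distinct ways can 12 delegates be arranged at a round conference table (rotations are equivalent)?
Circular: fix one position, arrange the rest. (12-1)! = 39916800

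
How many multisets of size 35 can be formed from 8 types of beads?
C(35+8-1, 8-1) = C(42, 7) = 26978328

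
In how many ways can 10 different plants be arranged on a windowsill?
10! = 3628800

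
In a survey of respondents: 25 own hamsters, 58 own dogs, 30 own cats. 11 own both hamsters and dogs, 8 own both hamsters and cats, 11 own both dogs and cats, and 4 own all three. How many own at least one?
|A∪B∪C| = 25+58+30-11-8-11+4 = 87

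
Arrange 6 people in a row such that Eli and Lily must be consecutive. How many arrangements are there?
Treat the 2 as one block: (6-2+1)! × 2! = 120 × 2 = 240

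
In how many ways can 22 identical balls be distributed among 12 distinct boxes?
C(22+12-1, 12-1) = C(33, 11) = 193536720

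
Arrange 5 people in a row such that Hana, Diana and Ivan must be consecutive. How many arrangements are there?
Treat the 3 as one block: (5-3+1)! × 3! = 6 × 6 = 36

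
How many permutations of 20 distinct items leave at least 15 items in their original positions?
Exactly j fixed points: C(20,j)·!(20-j); sum over j ≥ 15 (derangement numbers via !m = (m-1)·(!(m-1) + !(m-2)): !0..!5 = 1, 0, 1, 2, 9, 44). Σ_{j=15}^{20} C(20,j)·!(20-j) = C(20,15)·!5 + C(20,16)·!4 + C(20,17)·!3 + C(20,18)·!2 + C(20,19)·!1 + C(20,20)·!0 = 15504·44 + 4845·9 + 1140·2 + 190·1 + 20·0 + 1·1 = 728252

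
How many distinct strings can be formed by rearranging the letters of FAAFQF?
6! / (1! × 3! × 2!) = 60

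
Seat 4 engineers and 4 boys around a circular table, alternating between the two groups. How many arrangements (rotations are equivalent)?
Fix one of the engineers: (4-1)! ways for the remaining engineers, × 4! ways for the boys = 6 × 24 = 144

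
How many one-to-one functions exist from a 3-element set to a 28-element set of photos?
P(28,3) = 28!/(28-3)! = 19656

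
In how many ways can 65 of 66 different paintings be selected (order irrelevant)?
C(66,65) = 66!/(65!×1!) = 66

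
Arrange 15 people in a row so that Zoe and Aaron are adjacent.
Treat as block: (15-1)! × 2! = 87178291200 × 2 = 174356582400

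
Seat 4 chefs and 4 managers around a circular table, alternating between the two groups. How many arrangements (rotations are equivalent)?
Fix one of the chefs: (4-1)! ways for the remaining chefs, × 4! ways for the managers = 6 × 24 = 144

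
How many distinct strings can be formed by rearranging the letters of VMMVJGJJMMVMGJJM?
16! / (3! × 6! × 5! × 2!) = 20180160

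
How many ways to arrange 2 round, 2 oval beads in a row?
4! / (2! × 2!) = 6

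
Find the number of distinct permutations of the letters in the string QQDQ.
4! / (3! × 1!) = 4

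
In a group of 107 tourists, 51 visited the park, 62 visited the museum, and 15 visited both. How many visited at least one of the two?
|A∪B| = |A| + |B| - |A∩B| = 51 + 62 - 15 = 98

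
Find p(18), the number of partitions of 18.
Pentagonal recurrence p(n) = p(n-1) + p(n-2) - p(n-5) - p(n-7) + p(n-12) + p(n-15) - ... gives p(0..17) = 1, 1, 2, 3, 5, 7, 11, 15, 22, 30, 42, 56, 77, 101, 135, 176, 231, 297. p(18) = p(17) + p(16) - p(13) - p(11) + p(6) + p(3) = 297 + 231 - 101 - 56 + 11 + 3 = 385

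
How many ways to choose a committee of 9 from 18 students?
C(18,9) = 18!/(9!×9!) = 48620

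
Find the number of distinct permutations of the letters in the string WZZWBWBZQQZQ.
12! / (2! × 3! × 4! × 3!) = 277200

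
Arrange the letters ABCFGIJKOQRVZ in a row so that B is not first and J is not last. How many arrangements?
By inclusion-exclusion: 13! - 2×(13-1)! + (13-2)! = 6227020800 - 958003200 + 39916800 = 5308934400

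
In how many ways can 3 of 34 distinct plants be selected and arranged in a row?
P(34,3) = 34!/(34-3)! = 35904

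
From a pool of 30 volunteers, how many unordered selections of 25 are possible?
C(30,25) = 30!/(25!×5!) = 142506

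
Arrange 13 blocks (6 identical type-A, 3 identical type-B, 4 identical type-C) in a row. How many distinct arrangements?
13! / (6! × 3! × 4!) = 60060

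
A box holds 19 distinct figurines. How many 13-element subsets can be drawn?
C(19,13) = 19!/(13!×6!) = 27132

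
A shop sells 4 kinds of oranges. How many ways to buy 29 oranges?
C(29+4-1, 4-1) = C(32, 3) = 4960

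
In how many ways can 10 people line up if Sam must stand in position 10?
Fix one position: (10-1)! = 362880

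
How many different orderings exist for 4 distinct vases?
4! = 24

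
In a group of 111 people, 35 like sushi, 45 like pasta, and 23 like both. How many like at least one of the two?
|A∪B| = |A| + |B| - |A∩B| = 35 + 45 - 23 = 57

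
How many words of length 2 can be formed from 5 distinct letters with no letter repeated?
P(5,2) = 5!/(5-2)! = 20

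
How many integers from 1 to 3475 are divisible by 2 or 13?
⌊3475/2⌋ + ⌊3475/13⌋ - ⌊3475/26⌋ = 1737 + 267 - 133 = 1871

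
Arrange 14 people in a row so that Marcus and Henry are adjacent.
Treat as block: (14-1)! × 2! = 6227020800 × 2 = 12454041600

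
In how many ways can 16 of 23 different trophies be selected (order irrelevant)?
C(23,16) = 23!/(16!×7!) = 245157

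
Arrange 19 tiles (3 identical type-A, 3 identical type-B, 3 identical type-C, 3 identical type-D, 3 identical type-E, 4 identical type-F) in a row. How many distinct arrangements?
19! / (3! × 3! × 3! × 3! × 3! × 4!) = 651819168000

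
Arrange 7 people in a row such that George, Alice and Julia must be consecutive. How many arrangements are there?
Treat the 3 as one block: (7-3+1)! × 3! = 120 × 6 = 720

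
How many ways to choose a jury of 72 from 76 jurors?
C(76,72) = 76!/(72!×4!) = 1282975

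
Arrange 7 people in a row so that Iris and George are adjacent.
Treat as block: (7-1)! × 2! = 720 × 2 = 1440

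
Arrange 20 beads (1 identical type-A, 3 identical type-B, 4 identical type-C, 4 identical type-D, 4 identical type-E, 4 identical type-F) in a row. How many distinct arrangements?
20! / (1! × 3! × 4! × 4! × 4! × 4!) = 1222160940000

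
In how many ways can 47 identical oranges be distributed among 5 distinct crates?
C(47+5-1, 5-1) = C(51, 4) = 249900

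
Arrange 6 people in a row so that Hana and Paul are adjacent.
Treat as block: (6-1)! × 2! = 120 × 2 = 240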